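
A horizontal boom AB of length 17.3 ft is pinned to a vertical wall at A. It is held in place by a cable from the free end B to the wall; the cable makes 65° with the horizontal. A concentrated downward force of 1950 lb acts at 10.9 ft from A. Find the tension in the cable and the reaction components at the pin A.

T = 1356 lb, A_x = 572.9 lb, A_y = 721.4 lb

ΣM about A: T·sin65°·17.3 − 1950·10.9 = 0 → T = 21255/(17.3·0.906308) = 1355.62 ≈ 1356 lb.
ΣF_x = 0: A_x − T·cos65° = 0 → A_x = 1355.62 × 0.422618 = 572.9 lb.
ΣF_y = 0: A_y + T·sin65° − 1950 = 0 → A_y = 1950 − 1355.62 × 0.906308 = 721.4 lb.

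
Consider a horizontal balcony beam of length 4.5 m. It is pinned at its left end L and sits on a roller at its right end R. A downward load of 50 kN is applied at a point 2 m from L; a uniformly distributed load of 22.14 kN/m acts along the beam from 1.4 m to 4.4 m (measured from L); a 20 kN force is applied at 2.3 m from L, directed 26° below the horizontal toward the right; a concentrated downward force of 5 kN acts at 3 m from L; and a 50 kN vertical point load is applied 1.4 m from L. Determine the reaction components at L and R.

Resultant of the distributed load: 22.14 × 3 = 66.42 kN at 2.9 m from L.
Taking moments about L: R_y·4.5 − 50·2 − (22.14·3)·2.9 − 20·sin26°·2.3 − 5·3 − 50·1.4 = 0 → R_y = 397.783/4.5 = 88.3962 ≈ 88.40 kN.
ΣF_y = 0: L_y + 88.3962 − 50 − 22.14·3 − 20·sin26° − 5 − 50 = 0 → L_y = 91.79 kN.
ΣF_x = 0: L_x + 20·cos26° = 0 → L_x = -17.98 kN.

L_x = -17.98 kN, L_y = 91.79 kN, R_y = 88.40 kN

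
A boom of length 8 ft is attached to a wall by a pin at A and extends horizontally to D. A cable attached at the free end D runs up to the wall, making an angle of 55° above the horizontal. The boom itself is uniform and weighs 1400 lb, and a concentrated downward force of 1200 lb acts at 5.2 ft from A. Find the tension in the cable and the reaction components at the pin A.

ΣM about A: T·sin55°·8 − 1400·4 − 1200·5.2 = 0 → T = 11840/(8·0.819152) = 1806.75 ≈ 1807 lb.
ΣF_x = 0: A_x − T·cos55° = 0 → A_x = 1806.75 × 0.573576 = 1036 lb.
ΣF_y = 0: A_y + T·sin55° − 1400 − 1200 = 0 → A_y = 2600 − 1806.75 × 0.819152 = 1120 lb.

T = 1807 lb, A_x = 1036 lb, A_y = 1120 lb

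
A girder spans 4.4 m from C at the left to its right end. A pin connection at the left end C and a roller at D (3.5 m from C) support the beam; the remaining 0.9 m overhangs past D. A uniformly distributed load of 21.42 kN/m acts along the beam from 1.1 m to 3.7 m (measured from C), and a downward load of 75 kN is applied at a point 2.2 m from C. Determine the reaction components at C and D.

Resultant of the distributed load: 21.42 × 2.6 = 55.692 kN at 2.4 m from C.
Moments about C: D_y·3.5 − (21.42·2.6)·2.4 − 75·2.2 = 0 → D_y = 298.6608/3.5 = 85.3317 ≈ 85.33 kN.
ΣF_y = 0: C_y + 85.3317 − 21.42·2.6 − 75 = 0 → C_y = 45.36 kN.
ΣF_x = 0: no horizontal applied forces, so C_x = 0.

C_x = 0, C_y = 45.36 kN, D_y = 85.33 kN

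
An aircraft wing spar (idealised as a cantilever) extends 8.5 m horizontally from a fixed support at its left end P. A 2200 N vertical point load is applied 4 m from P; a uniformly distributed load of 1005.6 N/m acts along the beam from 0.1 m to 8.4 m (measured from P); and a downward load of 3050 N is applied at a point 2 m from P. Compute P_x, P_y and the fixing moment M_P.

Resultant of the distributed load: 1005.6 × 8.3 = 8346.48 N at 4.25 m from P.
ΣF_x = 0: P_x = 0.
ΣF_y = 0: P_y − 2200 − 1005.6·8.3 − 3050 = 0 → P_y = 13600 N.
ΣM about P: M_P − 2200·4 − (1005.6·8.3)·4.25 − 3050·2 = 0 → M_P = 50370 N·m.

P_x = 0, P_y = 13600 N, M_P = 50370 N·m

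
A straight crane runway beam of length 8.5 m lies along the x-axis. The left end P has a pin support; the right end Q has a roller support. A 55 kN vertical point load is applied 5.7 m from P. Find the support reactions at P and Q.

P_x = 0, P_y = 18.12 kN, Q_y = 36.88 kN

Moments about P: Q_y·8.5 − 55·5.7 = 0 → Q_y = 313.5/8.5 = 36.8824 ≈ 36.88 kN.
ΣF_y = 0: P_y + 36.8824 − 55 = 0 → P_y = 18.12 kN.
ΣF_x = 0: no horizontal applied forces, so P_x = 0.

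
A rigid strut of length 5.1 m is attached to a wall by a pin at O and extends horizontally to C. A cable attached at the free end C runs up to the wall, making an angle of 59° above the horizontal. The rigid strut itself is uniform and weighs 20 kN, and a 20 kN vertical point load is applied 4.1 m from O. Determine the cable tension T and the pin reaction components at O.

T = 30.42 kN, O_x = 15.67 kN, O_y = 13.92 kN

ΣM about O: T·sin59°·5.1 − 20·2.55 − 20·4.1 = 0 → T = 133/(5.1·0.857167) = 30.424 ≈ 30.42 kN.
ΣF_x = 0: O_x − T·cos59° = 0 → O_x = 30.424 × 0.515038 = 15.67 kN.
ΣF_y = 0: O_y + T·sin59° − 20 − 20 = 0 → O_y = 40 − 30.424 × 0.857167 = 13.92 kN.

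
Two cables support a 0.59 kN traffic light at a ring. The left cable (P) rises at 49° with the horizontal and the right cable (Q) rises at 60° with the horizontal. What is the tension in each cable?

T_P = 0.3120 kN, T_Q = 0.4094 kN

ΣF_x = 0: −T_P·cos49° + T_Q·cos60° = 0 → T_Q = 1.31212·T_P.
ΣF_y = 0: T_P·sin49° + T_Q·sin60° = 0.59.
Substitute: T_P·(0.75471 + 1.31212·0.866025) = 0.59 → T_P = 0.311998 ≈ 0.3120 kN.
Then T_Q = 1.31212 × 0.311998 = 0.4094 kN.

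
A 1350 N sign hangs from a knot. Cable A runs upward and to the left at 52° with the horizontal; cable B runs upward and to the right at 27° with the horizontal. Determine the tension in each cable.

T_A = 1225 N, T_B = 846.7 N

ΣF_x = 0: −T_A·cos52° + T_B·cos27° = 0 → T_B = 0.690973·T_A.
ΣF_y = 0: T_A·sin52° + T_B·sin27° = 1350.
Substitute: T_A·(0.788011 + 0.690973·0.45399) = 1350 → T_A = 1225.37 ≈ 1225 N.
Then T_B = 0.690973 × 1225.37 = 846.7 N.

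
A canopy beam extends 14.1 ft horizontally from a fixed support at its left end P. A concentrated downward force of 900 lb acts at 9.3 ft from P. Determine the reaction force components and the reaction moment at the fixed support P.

P_x = 0, P_y = 900.0 lb, M_P = 8370 lb·ft

ΣF_x = 0: P_x = 0.
ΣF_y = 0: P_y − 900 = 0 → P_y = 900.0 lb.
ΣM about P: M_P − 900·9.3 = 0 → M_P = 8370 lb·ft.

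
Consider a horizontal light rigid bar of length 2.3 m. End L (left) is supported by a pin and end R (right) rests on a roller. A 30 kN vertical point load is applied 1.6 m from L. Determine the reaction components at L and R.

L_x = 0, L_y = 9.130 kN, R_y = 20.87 kN

ΣM about L: R_y·2.3 − 30·1.6 = 0 → R_y = 48/2.3 = 20.8696 ≈ 20.87 kN.
ΣF_y = 0: L_y + 20.8696 − 30 = 0 → L_y = 9.130 kN.
ΣF_x = 0: no horizontal applied forces, so L_x = 0.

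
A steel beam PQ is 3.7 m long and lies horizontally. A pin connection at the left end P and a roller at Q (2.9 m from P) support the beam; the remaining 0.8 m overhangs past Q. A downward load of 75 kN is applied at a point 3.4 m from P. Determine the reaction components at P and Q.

P_x = 0, P_y = -12.93 kN, Q_y = 87.93 kN

Taking moments about P: Q_y·2.9 − 75·3.4 = 0 → Q_y = 255/2.9 = 87.931 ≈ 87.93 kN.
ΣF_y = 0: P_y + 87.931 − 75 = 0 → P_y = -12.93 kN.
ΣF_x = 0: no horizontal applied forces, so P_x = 0.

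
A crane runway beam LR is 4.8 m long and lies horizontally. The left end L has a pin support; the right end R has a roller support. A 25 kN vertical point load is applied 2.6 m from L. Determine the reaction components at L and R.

ΣM about L: R_y·4.8 − 25·2.6 = 0 → R_y = 65/4.8 = 13.5417 ≈ 13.54 kN.
ΣF_y = 0: L_y + 13.5417 − 25 = 0 → L_y = 11.46 kN.
ΣF_x = 0: no horizontal applied forces, so L_x = 0.

L_x = 0, L_y = 11.46 kN, R_y = 13.54 kN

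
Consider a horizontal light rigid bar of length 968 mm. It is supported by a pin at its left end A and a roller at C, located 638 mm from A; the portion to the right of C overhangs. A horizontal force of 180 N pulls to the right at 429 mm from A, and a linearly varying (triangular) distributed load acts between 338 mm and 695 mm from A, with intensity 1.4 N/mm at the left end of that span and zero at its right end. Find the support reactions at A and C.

A_x = -180.0 N, A_y = 70.90 N, C_y = 179.0 N

Resultant of the triangular load: ½ × 1.4 × 357 = 249.9 N, acting at 457 mm from A (one-third of the span from the peak).
Moments about A: C_y·638 − (½·1.4·357)·457 = 0 → C_y = 114204.3/638 = 179.004 ≈ 179.0 N.
ΣF_y = 0: A_y + 179.004 − ½·1.4·357 = 0 → A_y = 70.90 N.
ΣF_x = 0: A_x + 180 = 0 → A_x = -180.0 N.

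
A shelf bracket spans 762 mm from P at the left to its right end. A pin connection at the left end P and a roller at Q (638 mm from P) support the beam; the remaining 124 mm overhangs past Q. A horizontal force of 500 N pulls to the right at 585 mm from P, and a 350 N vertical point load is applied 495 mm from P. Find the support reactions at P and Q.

ΣM about P: Q_y·638 − 350·495 = 0 → Q_y = 173250/638 = 271.552 ≈ 271.6 N.
ΣF_y = 0: P_y + 271.552 − 350 = 0 → P_y = 78.45 N.
ΣF_x = 0: P_x + 500 = 0 → P_x = -500.0 N.

P_x = -500.0 N, P_y = 78.45 N, Q_y = 271.6 N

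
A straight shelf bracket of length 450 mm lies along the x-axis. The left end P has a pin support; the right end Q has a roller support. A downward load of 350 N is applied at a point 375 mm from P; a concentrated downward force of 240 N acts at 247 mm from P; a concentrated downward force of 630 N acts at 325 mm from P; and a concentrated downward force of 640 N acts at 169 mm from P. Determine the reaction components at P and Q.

P_x = 0, P_y = 741.2 N, Q_y = 1119 N

ΣM about P: Q_y·450 − 350·375 − 240·247 − 630·325 − 640·169 = 0 → Q_y = 503440/450 = 1118.76 ≈ 1119 N.
ΣF_y = 0: P_y + 1118.76 − 350 − 240 − 630 − 640 = 0 → P_y = 741.2 N.
ΣF_x = 0: no horizontal applied forces, so P_x = 0.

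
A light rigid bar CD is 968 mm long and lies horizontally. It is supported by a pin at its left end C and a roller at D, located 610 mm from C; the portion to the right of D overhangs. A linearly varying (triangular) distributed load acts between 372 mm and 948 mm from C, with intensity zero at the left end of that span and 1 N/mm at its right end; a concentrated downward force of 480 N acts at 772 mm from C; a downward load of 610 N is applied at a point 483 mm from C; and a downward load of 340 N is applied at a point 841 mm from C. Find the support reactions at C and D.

C_x = 0, C_y = -198.2 N, D_y = 1916 N

Resultant of the triangular load: ½ × 1 × 576 = 288 N, acting at 756 mm from C (one-third of the span from the peak).
Taking moments about C: D_y·610 − (½·1·576)·756 − 480·772 − 610·483 − 340·841 = 0 → D_y = 1168858/610 = 1916.16 ≈ 1916 N.
ΣF_y = 0: C_y + 1916.16 − ½·1·576 − 480 − 610 − 340 = 0 → C_y = -198.2 N.
ΣF_x = 0: no horizontal applied forces, so C_x = 0.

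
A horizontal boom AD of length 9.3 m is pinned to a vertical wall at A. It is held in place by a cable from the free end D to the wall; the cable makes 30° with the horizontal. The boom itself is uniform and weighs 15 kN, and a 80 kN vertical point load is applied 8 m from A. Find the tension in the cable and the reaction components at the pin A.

ΣM about A: T·sin30°·9.3 − 15·4.65 − 80·8 = 0 → T = 709.75/(9.3·0.5) = 152.634 ≈ 152.6 kN.
ΣF_x = 0: A_x − T·cos30° = 0 → A_x = 152.634 × 0.866025 = 132.2 kN.
ΣF_y = 0: A_y + T·sin30° − 15 − 80 = 0 → A_y = 95 − 152.634 × 0.5 = 18.68 kN.

T = 152.6 kN, A_x = 132.2 kN, A_y = 18.68 kN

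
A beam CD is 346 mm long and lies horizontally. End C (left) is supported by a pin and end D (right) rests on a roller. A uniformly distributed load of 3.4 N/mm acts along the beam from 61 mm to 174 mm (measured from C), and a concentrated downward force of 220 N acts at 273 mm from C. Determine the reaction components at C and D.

Resultant of the distributed load: 3.4 × 113 = 384.2 N at 117.5 mm from C.
Taking moments about C: D_y·346 − (3.4·113)·117.5 − 220·273 = 0 → D_y = 105203.5/346 = 304.056 ≈ 304.1 N.
ΣF_y = 0: C_y + 304.056 − 3.4·113 − 220 = 0 → C_y = 300.1 N.
ΣF_x = 0: no horizontal applied forces, so C_x = 0.

C_x = 0, C_y = 300.1 N, D_y = 304.1 N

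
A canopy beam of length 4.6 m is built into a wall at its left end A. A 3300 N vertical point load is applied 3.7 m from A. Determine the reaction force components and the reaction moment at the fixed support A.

ΣF_x = 0: A_x = 0.
ΣF_y = 0: A_y − 3300 = 0 → A_y = 3300 N.
ΣM about A: M_A − 3300·3.7 = 0 → M_A = 12210 N·m.

A_x = 0, A_y = 3300 N, M_A = 12210 N·m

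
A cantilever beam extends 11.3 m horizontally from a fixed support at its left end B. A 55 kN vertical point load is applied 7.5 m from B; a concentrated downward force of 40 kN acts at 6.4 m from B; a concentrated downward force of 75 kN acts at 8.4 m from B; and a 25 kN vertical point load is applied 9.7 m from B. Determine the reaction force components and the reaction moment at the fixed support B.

ΣF_x = 0: B_x = 0.
ΣF_y = 0: B_y − 55 − 40 − 75 − 25 = 0 → B_y = 195.0 kN.
ΣM about B: M_B − 55·7.5 − 40·6.4 − 75·8.4 − 25·9.7 = 0 → M_B = 1541 kN·m.

B_x = 0, B_y = 195.0 kN, M_B = 1541 kN·m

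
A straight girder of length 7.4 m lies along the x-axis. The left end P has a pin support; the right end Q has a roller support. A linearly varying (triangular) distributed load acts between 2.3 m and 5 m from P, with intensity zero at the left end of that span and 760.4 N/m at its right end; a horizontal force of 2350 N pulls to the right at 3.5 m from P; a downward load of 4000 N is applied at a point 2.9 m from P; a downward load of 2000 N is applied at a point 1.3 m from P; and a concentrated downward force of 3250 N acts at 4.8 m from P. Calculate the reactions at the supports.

Resultant of the triangular load: ½ × 760.4 × 2.7 = 1026.54 N, acting at 4.1 m from P (one-third of the span from the peak).
Taking moments about P: Q_y·7.4 − (½·760.4·2.7)·4.1 − 4000·2.9 − 2000·1.3 − 3250·4.8 = 0 → Q_y = 34008.814/7.4 = 4595.79 ≈ 4596 N.
ΣF_y = 0: P_y + 4595.79 − ½·760.4·2.7 − 4000 − 2000 − 3250 = 0 → P_y = 5681 N.
ΣF_x = 0: P_x + 2350 = 0 → P_x = -2350 N.

P_x = -2350 N, P_y = 5681 N, Q_y = 4596 N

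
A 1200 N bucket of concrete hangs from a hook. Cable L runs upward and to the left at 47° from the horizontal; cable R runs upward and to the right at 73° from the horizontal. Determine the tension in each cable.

ΣF_x = 0: −T_L·cos47° + T_R·cos73° = 0 → T_R = 2.33264·T_L.
ΣF_y = 0: T_L·sin47° + T_R·sin73° = 1200.
Substitute: T_L·(0.731354 + 2.33264·0.956305) = 1200 → T_L = 405.122 ≈ 405.1 N.
Then T_R = 2.33264 × 405.122 = 945.0 N.

T_L = 405.1 N, T_R = 945.0 N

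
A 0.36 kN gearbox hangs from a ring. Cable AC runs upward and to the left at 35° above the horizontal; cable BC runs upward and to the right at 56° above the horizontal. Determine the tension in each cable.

ΣF_x = 0: −T_AC·cos35° + T_BC·cos56° = 0 → T_BC = 1.46488·T_AC.
ΣF_y = 0: T_AC·sin35° + T_BC·sin56° = 0.36.
Substitute: T_AC·(0.573576 + 1.46488·0.829038) = 0.36 → T_AC = 0.20134 ≈ 0.2013 kN.
Then T_BC = 1.46488 × 0.20134 = 0.2949 kN.

T_AC = 0.2013 kN, T_BC = 0.2949 kN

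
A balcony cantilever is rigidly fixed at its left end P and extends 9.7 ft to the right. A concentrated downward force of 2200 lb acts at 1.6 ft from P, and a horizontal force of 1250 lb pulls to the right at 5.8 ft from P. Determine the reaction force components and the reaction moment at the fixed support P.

ΣF_x = 0: P_x + 1250 = 0 → P_x = -1250 lb.
ΣF_y = 0: P_y − 2200 = 0 → P_y = 2200 lb.
ΣM about P: M_P − 2200·1.6 = 0 → M_P = 3520 lb·ft.

P_x = -1250 lb, P_y = 2200 lb, M_P = 3520 lb·ft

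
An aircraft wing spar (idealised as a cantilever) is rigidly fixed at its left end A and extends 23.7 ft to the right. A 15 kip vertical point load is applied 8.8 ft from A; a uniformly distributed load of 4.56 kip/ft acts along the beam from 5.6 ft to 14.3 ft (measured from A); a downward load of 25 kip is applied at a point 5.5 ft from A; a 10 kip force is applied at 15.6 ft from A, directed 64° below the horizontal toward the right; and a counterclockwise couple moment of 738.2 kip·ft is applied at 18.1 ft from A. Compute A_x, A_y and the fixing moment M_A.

Resultant of the distributed load: 4.56 × 8.7 = 39.672 kip at 9.95 ft from A.
ΣF_x = 0: A_x + 10·cos64° = 0 → A_x = -4.384 kip.
ΣF_y = 0: A_y − 15 − 4.56·8.7 − 25 − 10·sin64° = 0 → A_y = 88.66 kip.
ΣM about A: M_A − 15·8.8 − (4.56·8.7)·9.95 − 25·5.5 − 10·sin64°·15.6 + 738.2 = 0 → M_A = 66.25 kip·ft.

A_x = -4.384 kip, A_y = 88.66 kip, M_A = 66.25 kip·ft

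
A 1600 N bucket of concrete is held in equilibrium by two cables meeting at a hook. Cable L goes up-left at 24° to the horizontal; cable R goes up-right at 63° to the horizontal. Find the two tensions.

T_L = 727.4 N, T_R = 1464 N

ΣF_x = 0: −T_L·cos24° + T_R·cos63° = 0 → T_R = 2.01226·T_L.
ΣF_y = 0: T_L·sin24° + T_R·sin63° = 1600.
Substitute: T_L·(0.406737 + 2.01226·0.891007) = 1600 → T_L = 727.38 ≈ 727.4 N.
Then T_R = 2.01226 × 727.38 = 1464 N.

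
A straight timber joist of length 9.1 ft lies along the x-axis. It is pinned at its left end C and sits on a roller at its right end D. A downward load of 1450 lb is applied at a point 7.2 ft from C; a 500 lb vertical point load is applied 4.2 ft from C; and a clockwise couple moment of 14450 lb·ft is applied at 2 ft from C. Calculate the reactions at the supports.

C_x = 0, C_y = -1016 lb, D_y = 2966 lb

ΣM about C: D_y·9.1 − 1450·7.2 − 500·4.2 − 14450 = 0 → D_y = 26990/9.1 = 2965.93 ≈ 2966 lb.
ΣF_y = 0: C_y + 2965.93 − 1450 − 500 = 0 → C_y = -1016 lb.
ΣF_x = 0: no horizontal applied forces, so C_x = 0.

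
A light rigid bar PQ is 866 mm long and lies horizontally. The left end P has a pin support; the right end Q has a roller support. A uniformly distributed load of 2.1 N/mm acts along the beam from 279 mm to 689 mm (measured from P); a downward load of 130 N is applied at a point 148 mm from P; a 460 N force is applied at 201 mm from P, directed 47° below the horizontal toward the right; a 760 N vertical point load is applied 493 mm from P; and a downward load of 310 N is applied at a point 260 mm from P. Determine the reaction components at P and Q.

Resultant of the distributed load: 2.1 × 410 = 861 N at 484 mm from P.
ΣM about P: Q_y·866 − (2.1·410)·484 − 130·148 − 460·sin47°·201 − 760·493 − 310·260 = 0 → Q_y = 958865/866 = 1107.23 ≈ 1107 N.
ΣF_y = 0: P_y + 1107.23 − 2.1·410 − 130 − 460·sin47° − 760 − 310 = 0 → P_y = 1290 N.
ΣF_x = 0: P_x + 460·cos47° = 0 → P_x = -313.7 N.

P_x = -313.7 N, P_y = 1290 N, Q_y = 1107 N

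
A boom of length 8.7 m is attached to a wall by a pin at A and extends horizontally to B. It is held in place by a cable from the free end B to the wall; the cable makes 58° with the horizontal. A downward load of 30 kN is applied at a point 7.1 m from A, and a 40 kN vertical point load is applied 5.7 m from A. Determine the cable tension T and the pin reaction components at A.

ΣM about A: T·sin58°·8.7 − 30·7.1 − 40·5.7 = 0 → T = 441/(8.7·0.848048) = 59.7722 ≈ 59.77 kN.
ΣF_x = 0: A_x − T·cos58° = 0 → A_x = 59.7722 × 0.529919 = 31.67 kN.
ΣF_y = 0: A_y + T·sin58° − 30 − 40 = 0 → A_y = 70 − 59.7722 × 0.848048 = 19.31 kN.

T = 59.77 kN, A_x = 31.67 kN, A_y = 19.31 kN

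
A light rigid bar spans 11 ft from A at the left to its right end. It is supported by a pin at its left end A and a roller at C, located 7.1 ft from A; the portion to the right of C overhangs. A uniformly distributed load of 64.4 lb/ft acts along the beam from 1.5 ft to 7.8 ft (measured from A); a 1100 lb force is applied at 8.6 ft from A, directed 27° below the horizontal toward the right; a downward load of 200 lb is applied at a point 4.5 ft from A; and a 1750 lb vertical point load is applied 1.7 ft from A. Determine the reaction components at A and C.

A_x = -980.1 lb, A_y = 1439 lb, C_y = 1416 lb

Resultant of the distributed load: 64.4 × 6.3 = 405.72 lb at 4.65 ft from A.
Taking moments about A: C_y·7.1 − (64.4·6.3)·4.65 − 1100·sin27°·8.6 − 200·4.5 − 1750·1.7 = 0 → C_y = 10056.3/7.1 = 1416.38 ≈ 1416 lb.
ΣF_y = 0: A_y + 1416.38 − 64.4·6.3 − 1100·sin27° − 200 − 1750 = 0 → A_y = 1439 lb.
ΣF_x = 0: A_x + 1100·cos27° = 0 → A_x = -980.1 lb.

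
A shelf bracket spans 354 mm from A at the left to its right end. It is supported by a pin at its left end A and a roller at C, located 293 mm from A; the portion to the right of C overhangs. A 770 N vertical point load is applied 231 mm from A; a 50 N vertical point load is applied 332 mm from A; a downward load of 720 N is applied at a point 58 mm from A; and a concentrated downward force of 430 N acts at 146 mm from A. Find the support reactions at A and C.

A_x = 0, A_y = 949.5 N, C_y = 1021 N

Taking moments about A: C_y·293 − 770·231 − 50·332 − 720·58 − 430·146 = 0 → C_y = 299010/293 = 1020.51 ≈ 1021 N.
ΣF_y = 0: A_y + 1020.51 − 770 − 50 − 720 − 430 = 0 → A_y = 949.5 N.
ΣF_x = 0: no horizontal applied forces, so A_x = 0.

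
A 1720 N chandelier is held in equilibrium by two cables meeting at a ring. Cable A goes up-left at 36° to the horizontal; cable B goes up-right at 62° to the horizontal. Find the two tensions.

ΣF_x = 0: −T_A·cos36° + T_B·cos62° = 0 → T_B = 1.72325·T_A.
ΣF_y = 0: T_A·sin36° + T_B·sin62° = 1720.
Substitute: T_A·(0.587785 + 1.72325·0.882948) = 1720 → T_A = 815.427 ≈ 815.4 N.
Then T_B = 1.72325 × 815.427 = 1405 N.

T_A = 815.4 N, T_B = 1405 N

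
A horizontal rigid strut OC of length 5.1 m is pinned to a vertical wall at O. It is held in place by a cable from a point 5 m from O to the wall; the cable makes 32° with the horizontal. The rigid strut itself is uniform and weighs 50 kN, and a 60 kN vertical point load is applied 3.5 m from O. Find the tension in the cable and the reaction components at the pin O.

ΣM about O: T·sin32°·5 − 50·2.55 − 60·3.5 = 0 → T = 337.5/(5·0.529919) = 127.378 ≈ 127.4 kN.
ΣF_x = 0: O_x − T·cos32° = 0 → O_x = 127.378 × 0.848048 = 108.0 kN.
ΣF_y = 0: O_y + T·sin32° − 50 − 60 = 0 → O_y = 110 − 127.378 × 0.529919 = 42.50 kN.

T = 127.4 kN, O_x = 108.0 kN, O_y = 42.50 kN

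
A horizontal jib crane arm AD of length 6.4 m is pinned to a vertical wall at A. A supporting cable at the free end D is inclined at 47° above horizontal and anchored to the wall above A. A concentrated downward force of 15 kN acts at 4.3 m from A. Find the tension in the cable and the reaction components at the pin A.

ΣM about A: T·sin47°·6.4 − 15·4.3 = 0 → T = 64.5/(6.4·0.731354) = 13.7801 ≈ 13.78 kN.
ΣF_x = 0: A_x − T·cos47° = 0 → A_x = 13.7801 × 0.681998 = 9.398 kN.
ΣF_y = 0: A_y + T·sin47° − 15 = 0 → A_y = 15 − 13.7801 × 0.731354 = 4.922 kN.

T = 13.78 kN, A_x = 9.398 kN, A_y = 4.922 kN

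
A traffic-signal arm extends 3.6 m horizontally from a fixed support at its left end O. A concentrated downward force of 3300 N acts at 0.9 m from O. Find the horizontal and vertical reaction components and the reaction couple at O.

ΣF_x = 0: O_x = 0.
ΣF_y = 0: O_y − 3300 = 0 → O_y = 3300 N.
ΣM about O: M_O − 3300·0.9 = 0 → M_O = 2970 N·m.

O_x = 0, O_y = 3300 N, M_O = 2970 N·m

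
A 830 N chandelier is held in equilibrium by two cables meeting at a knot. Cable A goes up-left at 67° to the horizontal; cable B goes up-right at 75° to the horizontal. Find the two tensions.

ΣF_x = 0: −T_A·cos67° + T_B·cos75° = 0 → T_B = 1.50967·T_A.
ΣF_y = 0: T_A·sin67° + T_B·sin75° = 830.
Substitute: T_A·(0.920505 + 1.50967·0.965926) = 830 → T_A = 348.925 ≈ 348.9 N.
Then T_B = 1.50967 × 348.925 = 526.8 N.

T_A = 348.9 N, T_B = 526.8 N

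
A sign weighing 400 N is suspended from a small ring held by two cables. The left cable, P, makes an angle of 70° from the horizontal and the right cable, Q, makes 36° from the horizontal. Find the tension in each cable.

T_P = 336.6 N, T_Q = 142.3 N

ΣF_x = 0: −T_P·cos70° + T_Q·cos36° = 0 → T_Q = 0.42276·T_P.
ΣF_y = 0: T_P·sin70° + T_Q·sin36° = 400.
Substitute: T_P·(0.939693 + 0.42276·0.587785) = 400 → T_P = 336.648 ≈ 336.6 N.
Then T_Q = 0.42276 × 336.648 = 142.3 N.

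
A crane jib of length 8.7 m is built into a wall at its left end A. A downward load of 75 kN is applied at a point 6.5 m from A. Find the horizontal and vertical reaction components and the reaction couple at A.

ΣF_x = 0: A_x = 0.
ΣF_y = 0: A_y − 75 = 0 → A_y = 75.00 kN.
ΣM about A: M_A − 75·6.5 = 0 → M_A = 487.5 kN·m.

A_x = 0, A_y = 75.00 kN, M_A = 487.5 kN·m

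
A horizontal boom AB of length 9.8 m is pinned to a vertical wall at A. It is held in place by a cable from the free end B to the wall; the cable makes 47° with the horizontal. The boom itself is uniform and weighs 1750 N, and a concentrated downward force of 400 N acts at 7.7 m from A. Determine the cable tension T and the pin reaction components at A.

T = 1626 N, A_x = 1109 N, A_y = 960.7 N

ΣM about A: T·sin47°·9.8 − 1750·4.9 − 400·7.7 = 0 → T = 11655/(9.8·0.731354) = 1626.14 ≈ 1626 N.
ΣF_x = 0: A_x − T·cos47° = 0 → A_x = 1626.14 × 0.681998 = 1109 N.
ΣF_y = 0: A_y + T·sin47° − 1750 − 400 = 0 → A_y = 2150 − 1626.14 × 0.731354 = 960.7 N.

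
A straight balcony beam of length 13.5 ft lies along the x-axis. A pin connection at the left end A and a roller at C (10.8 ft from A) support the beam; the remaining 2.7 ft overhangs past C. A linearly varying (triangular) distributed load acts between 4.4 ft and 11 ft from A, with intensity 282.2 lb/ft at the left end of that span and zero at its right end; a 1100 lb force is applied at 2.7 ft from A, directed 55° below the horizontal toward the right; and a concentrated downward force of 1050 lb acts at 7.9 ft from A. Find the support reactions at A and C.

A_x = -630.9 lb, A_y = 1320 lb, C_y = 1562 lb

Resultant of the triangular load: ½ × 282.2 × 6.6 = 931.26 lb, acting at 6.6 ft from A (one-third of the span from the peak).
Moments about A: C_y·10.8 − (½·282.2·6.6)·6.6 − 1100·sin55°·2.7 − 1050·7.9 = 0 → C_y = 16874.2/10.8 = 1562.43 ≈ 1562 lb.
ΣF_y = 0: A_y + 1562.43 − ½·282.2·6.6 − 1100·sin55° − 1050 = 0 → A_y = 1320 lb.
ΣF_x = 0: A_x + 1100·cos55° = 0 → A_x = -630.9 lb.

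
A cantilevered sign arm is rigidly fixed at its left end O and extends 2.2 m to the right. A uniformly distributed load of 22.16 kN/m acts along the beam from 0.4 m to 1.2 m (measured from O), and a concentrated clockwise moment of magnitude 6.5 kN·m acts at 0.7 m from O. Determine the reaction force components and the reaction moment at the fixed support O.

Resultant of the distributed load: 22.16 × 0.8 = 17.728 kN at 0.8 m from O.
ΣF_x = 0: O_x = 0.
ΣF_y = 0: O_y − 22.16·0.8 = 0 → O_y = 17.73 kN.
ΣM about O: M_O − (22.16·0.8)·0.8 − 6.5 = 0 → M_O = 20.68 kN·m.

O_x = 0, O_y = 17.73 kN, M_O = 20.68 kN·m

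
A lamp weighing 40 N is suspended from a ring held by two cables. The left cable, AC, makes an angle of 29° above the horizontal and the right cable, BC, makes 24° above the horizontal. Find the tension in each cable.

ΣF_x = 0: −T_AC·cos29° + T_BC·cos24° = 0 → T_BC = 0.95739·T_AC.
ΣF_y = 0: T_AC·sin29° + T_BC·sin24° = 40.
Substitute: T_AC·(0.48481 + 0.95739·0.406737) = 40 → T_AC = 45.7553 ≈ 45.76 N.
Then T_BC = 0.95739 × 45.7553 = 43.81 N.

T_AC = 45.76 N, T_BC = 43.81 N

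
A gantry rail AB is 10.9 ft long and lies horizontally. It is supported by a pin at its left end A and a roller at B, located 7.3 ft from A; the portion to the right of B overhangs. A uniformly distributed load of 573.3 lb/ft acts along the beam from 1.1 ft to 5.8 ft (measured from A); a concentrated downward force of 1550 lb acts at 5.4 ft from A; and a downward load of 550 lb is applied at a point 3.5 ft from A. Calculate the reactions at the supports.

Resultant of the distributed load: 573.3 × 4.7 = 2694.51 lb at 3.45 ft from A.
Taking moments about A: B_y·7.3 − (573.3·4.7)·3.45 − 1550·5.4 − 550·3.5 = 0 → B_y = 19591.0595/7.3 = 2683.71 ≈ 2684 lb.
ΣF_y = 0: A_y + 2683.71 − 573.3·4.7 − 1550 − 550 = 0 → A_y = 2111 lb.
ΣF_x = 0: no horizontal applied forces, so A_x = 0.

A_x = 0, A_y = 2111 lb, B_y = 2684 lb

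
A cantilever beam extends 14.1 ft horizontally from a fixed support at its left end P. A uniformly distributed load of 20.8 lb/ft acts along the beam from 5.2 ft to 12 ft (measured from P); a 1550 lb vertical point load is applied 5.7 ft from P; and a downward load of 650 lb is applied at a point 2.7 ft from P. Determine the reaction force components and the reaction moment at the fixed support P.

P_x = 0, P_y = 2341 lb, M_P = 11810 lb·ft

Resultant of the distributed load: 20.8 × 6.8 = 141.44 lb at 8.6 ft from P.
ΣF_x = 0: P_x = 0.
ΣF_y = 0: P_y − 20.8·6.8 − 1550 − 650 = 0 → P_y = 2341 lb.
ΣM about P: M_P − (20.8·6.8)·8.6 − 1550·5.7 − 650·2.7 = 0 → M_P = 11810 lb·ft.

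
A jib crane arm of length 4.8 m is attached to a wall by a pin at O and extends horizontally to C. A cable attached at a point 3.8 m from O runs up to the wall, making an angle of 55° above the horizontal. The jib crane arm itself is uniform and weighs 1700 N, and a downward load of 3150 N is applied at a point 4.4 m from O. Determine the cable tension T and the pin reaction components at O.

T = 5763 N, O_x = 3306 N, O_y = 128.9 N

ΣM about O: T·sin55°·3.8 − 1700·2.4 − 3150·4.4 = 0 → T = 17940/(3.8·0.819152) = 5763.34 ≈ 5763 N.
ΣF_x = 0: O_x − T·cos55° = 0 → O_x = 5763.34 × 0.573576 = 3306 N.
ΣF_y = 0: O_y + T·sin55° − 1700 − 3150 = 0 → O_y = 4850 − 5763.34 × 0.819152 = 128.9 N.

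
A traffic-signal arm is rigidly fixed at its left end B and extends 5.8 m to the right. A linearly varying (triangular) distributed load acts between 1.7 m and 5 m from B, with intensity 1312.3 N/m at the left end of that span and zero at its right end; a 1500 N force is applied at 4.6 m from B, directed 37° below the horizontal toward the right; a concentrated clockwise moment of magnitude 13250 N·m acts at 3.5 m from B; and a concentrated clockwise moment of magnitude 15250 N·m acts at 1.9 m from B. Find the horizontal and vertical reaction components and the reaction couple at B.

B_x = -1198 N, B_y = 3068 N, M_B = 38720 N·m

Resultant of the triangular load: ½ × 1312.3 × 3.3 = 2165.295 N, acting at 2.8 m from B (one-third of the span from the peak).
ΣF_x = 0: B_x + 1500·cos37° = 0 → B_x = -1198 N.
ΣF_y = 0: B_y − ½·1312.3·3.3 − 1500·sin37° = 0 → B_y = 3068 N.
ΣM about B: M_B − (½·1312.3·3.3)·2.8 − 1500·sin37°·4.6 − 13250 − 15250 = 0 → M_B = 38720 N·m.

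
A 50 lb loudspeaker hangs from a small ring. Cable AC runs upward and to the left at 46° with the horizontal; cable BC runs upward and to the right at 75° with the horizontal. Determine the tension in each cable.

T_AC = 15.10 lb, T_BC = 40.52 lb

ΣF_x = 0: −T_AC·cos46° + T_BC·cos75° = 0 → T_BC = 2.68395·T_AC.
ΣF_y = 0: T_AC·sin46° + T_BC·sin75° = 50.
Substitute: T_AC·(0.71934 + 2.68395·0.965926) = 50 → T_AC = 15.0974 ≈ 15.10 lb.
Then T_BC = 2.68395 × 15.0974 = 40.52 lb.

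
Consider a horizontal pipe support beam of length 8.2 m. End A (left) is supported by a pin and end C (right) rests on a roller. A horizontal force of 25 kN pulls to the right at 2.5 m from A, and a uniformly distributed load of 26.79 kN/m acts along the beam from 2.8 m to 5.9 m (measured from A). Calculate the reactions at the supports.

A_x = -25.00 kN, A_y = 38.99 kN, C_y = 44.06 kN

Resultant of the distributed load: 26.79 × 3.1 = 83.049 kN at 4.35 m from A.
Taking moments about A: C_y·8.2 − (26.79·3.1)·4.35 = 0 → C_y = 361.26315/8.2 = 44.0565 ≈ 44.06 kN.
ΣF_y = 0: A_y + 44.0565 − 26.79·3.1 = 0 → A_y = 38.99 kN.
ΣF_x = 0: A_x + 25 = 0 → A_x = -25.00 kN.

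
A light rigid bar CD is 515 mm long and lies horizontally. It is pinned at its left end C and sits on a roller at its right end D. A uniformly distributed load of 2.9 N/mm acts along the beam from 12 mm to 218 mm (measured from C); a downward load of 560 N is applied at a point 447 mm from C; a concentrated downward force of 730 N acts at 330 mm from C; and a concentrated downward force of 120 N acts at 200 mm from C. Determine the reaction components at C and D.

Resultant of the distributed load: 2.9 × 206 = 597.4 N at 115 mm from C.
Taking moments about C: D_y·515 − (2.9·206)·115 − 560·447 − 730·330 − 120·200 = 0 → D_y = 583921/515 = 1133.83 ≈ 1134 N.
ΣF_y = 0: C_y + 1133.83 − 2.9·206 − 560 − 730 − 120 = 0 → C_y = 873.6 N.
ΣF_x = 0: no horizontal applied forces, so C_x = 0.

C_x = 0, C_y = 873.6 N, D_y = 1134 N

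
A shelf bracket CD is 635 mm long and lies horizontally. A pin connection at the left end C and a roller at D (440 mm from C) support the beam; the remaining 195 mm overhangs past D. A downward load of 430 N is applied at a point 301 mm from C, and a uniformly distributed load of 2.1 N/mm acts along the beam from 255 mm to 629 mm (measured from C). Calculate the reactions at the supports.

Resultant of the distributed load: 2.1 × 374 = 785.4 N at 442 mm from C.
Moments about C: D_y·440 − 430·301 − (2.1·374)·442 = 0 → D_y = 476576.8/440 = 1083.13 ≈ 1083 N.
ΣF_y = 0: C_y + 1083.13 − 430 − 2.1·374 = 0 → C_y = 132.3 N.
ΣF_x = 0: no horizontal applied forces, so C_x = 0.

C_x = 0, C_y = 132.3 N, D_y = 1083 N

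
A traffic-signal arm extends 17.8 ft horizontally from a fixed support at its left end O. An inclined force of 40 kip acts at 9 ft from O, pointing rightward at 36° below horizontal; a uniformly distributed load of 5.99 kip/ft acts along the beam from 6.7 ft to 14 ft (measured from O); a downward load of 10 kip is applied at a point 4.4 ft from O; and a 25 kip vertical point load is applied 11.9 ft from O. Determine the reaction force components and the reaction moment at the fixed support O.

Resultant of the distributed load: 5.99 × 7.3 = 43.727 kip at 10.35 ft from O.
ΣF_x = 0: O_x + 40·cos36° = 0 → O_x = -32.36 kip.
ΣF_y = 0: O_y − 40·sin36° − 5.99·7.3 − 10 − 25 = 0 → O_y = 102.2 kip.
ΣM about O: M_O − 40·sin36°·9 − (5.99·7.3)·10.35 − 10·4.4 − 25·11.9 = 0 → M_O = 1006 kip·ft.

O_x = -32.36 kip, O_y = 102.2 kip, M_O = 1006 kip·ft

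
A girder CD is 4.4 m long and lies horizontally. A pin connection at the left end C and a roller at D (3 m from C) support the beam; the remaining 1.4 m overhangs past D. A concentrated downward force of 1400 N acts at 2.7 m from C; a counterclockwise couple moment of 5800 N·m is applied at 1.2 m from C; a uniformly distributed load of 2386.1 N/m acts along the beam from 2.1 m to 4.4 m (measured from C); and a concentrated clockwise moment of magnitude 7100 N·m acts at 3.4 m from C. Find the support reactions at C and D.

C_x = 0, C_y = -750.7 N, D_y = 7639 N

Resultant of the distributed load: 2386.1 × 2.3 = 5488.03 N at 3.25 m from C.
Moments about C: D_y·3 − 1400·2.7 + 5800 − (2386.1·2.3)·3.25 − 7100 = 0 → D_y = 22916.0975/3 = 7638.7 ≈ 7639 N.
ΣF_y = 0: C_y + 7638.7 − 1400 − 2386.1·2.3 = 0 → C_y = -750.7 N.
ΣF_x = 0: no horizontal applied forces, so C_x = 0.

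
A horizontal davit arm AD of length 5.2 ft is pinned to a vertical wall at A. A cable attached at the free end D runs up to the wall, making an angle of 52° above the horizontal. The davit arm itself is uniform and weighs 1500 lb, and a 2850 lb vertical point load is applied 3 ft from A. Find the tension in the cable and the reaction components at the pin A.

ΣM about A: T·sin52°·5.2 − 1500·2.6 − 2850·3 = 0 → T = 12450/(5.2·0.788011) = 3038.32 ≈ 3038 lb.
ΣF_x = 0: A_x − T·cos52° = 0 → A_x = 3038.32 × 0.615661 = 1871 lb.
ΣF_y = 0: A_y + T·sin52° − 1500 − 2850 = 0 → A_y = 4350 − 3038.32 × 0.788011 = 1956 lb.

T = 3038 lb, A_x = 1871 lb, A_y = 1956 lb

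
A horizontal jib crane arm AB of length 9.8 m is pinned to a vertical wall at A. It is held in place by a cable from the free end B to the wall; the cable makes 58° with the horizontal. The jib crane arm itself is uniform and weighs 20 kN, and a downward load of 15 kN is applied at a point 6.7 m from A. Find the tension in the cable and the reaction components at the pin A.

T = 23.88 kN, A_x = 12.66 kN, A_y = 14.74 kN

ΣM about A: T·sin58°·9.8 − 20·4.9 − 15·6.7 = 0 → T = 198.5/(9.8·0.848048) = 23.8844 ≈ 23.88 kN.
ΣF_x = 0: A_x − T·cos58° = 0 → A_x = 23.8844 × 0.529919 = 12.66 kN.
ΣF_y = 0: A_y + T·sin58° − 20 − 15 = 0 → A_y = 35 − 23.8844 × 0.848048 = 14.74 kN.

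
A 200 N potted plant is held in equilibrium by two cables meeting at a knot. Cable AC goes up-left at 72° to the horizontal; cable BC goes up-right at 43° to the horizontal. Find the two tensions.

ΣF_x = 0: −T_AC·cos72° + T_BC·cos43° = 0 → T_BC = 0.422527·T_AC.
ΣF_y = 0: T_AC·sin72° + T_BC·sin43° = 200.
Substitute: T_AC·(0.951057 + 0.422527·0.681998) = 200 → T_AC = 161.392 ≈ 161.4 N.
Then T_BC = 0.422527 × 161.392 = 68.19 N.

T_AC = 161.4 N, T_BC = 68.19 N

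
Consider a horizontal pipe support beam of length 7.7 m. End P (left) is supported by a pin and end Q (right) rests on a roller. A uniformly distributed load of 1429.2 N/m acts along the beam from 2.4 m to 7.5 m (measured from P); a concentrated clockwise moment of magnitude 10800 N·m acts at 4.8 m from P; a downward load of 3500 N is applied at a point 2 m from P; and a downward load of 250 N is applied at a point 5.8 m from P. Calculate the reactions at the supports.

P_x = 0, P_y = 3853 N, Q_y = 7186 N

Resultant of the distributed load: 1429.2 × 5.1 = 7288.92 N at 4.95 m from P.
Taking moments about P: Q_y·7.7 − (1429.2·5.1)·4.95 − 10800 − 3500·2 − 250·5.8 = 0 → Q_y = 55330.154/7.7 = 7185.73 ≈ 7186 N.
ΣF_y = 0: P_y + 7185.73 − 1429.2·5.1 − 3500 − 250 = 0 → P_y = 3853 N.
ΣF_x = 0: no horizontal applied forces, so P_x = 0.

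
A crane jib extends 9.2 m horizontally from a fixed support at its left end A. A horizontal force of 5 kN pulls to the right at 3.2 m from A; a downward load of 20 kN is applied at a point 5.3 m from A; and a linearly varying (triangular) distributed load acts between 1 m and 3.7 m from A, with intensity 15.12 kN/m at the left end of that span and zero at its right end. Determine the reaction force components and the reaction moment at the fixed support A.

A_x = -5.000 kN, A_y = 40.41 kN, M_A = 144.8 kN·m

Resultant of the triangular load: ½ × 15.12 × 2.7 = 20.412 kN, acting at 1.9 m from A (one-third of the span from the peak).
ΣF_x = 0: A_x + 5 = 0 → A_x = -5.000 kN.
ΣF_y = 0: A_y − 20 − ½·15.12·2.7 = 0 → A_y = 40.41 kN.
ΣM about A: M_A − 20·5.3 − (½·15.12·2.7)·1.9 = 0 → M_A = 144.8 kN·m.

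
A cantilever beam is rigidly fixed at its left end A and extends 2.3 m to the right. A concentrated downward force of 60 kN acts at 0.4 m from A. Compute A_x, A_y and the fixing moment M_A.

A_x = 0, A_y = 60.00 kN, M_A = 24.00 kN·m

ΣF_x = 0: A_x = 0.
ΣF_y = 0: A_y − 60 = 0 → A_y = 60.00 kN.
ΣM about A: M_A − 60·0.4 = 0 → M_A = 24.00 kN·m.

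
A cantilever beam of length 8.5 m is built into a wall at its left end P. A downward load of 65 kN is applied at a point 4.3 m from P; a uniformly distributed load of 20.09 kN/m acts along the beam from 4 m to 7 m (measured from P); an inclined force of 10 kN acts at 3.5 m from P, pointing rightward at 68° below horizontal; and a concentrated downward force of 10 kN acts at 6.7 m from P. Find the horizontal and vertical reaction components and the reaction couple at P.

Resultant of the distributed load: 20.09 × 3 = 60.27 kN at 5.5 m from P.
ΣF_x = 0: P_x + 10·cos68° = 0 → P_x = -3.746 kN.
ΣF_y = 0: P_y − 65 − 20.09·3 − 10·sin68° − 10 = 0 → P_y = 144.5 kN.
ΣM about P: M_P − 65·4.3 − (20.09·3)·5.5 − 10·sin68°·3.5 − 10·6.7 = 0 → M_P = 710.4 kN·m.

P_x = -3.746 kN, P_y = 144.5 kN, M_P = 710.4 kN·m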